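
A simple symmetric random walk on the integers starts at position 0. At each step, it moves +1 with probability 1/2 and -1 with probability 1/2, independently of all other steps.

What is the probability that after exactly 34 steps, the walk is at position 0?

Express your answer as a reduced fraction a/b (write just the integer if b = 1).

Answer: 583401555/4294967296

Derivation:
To return to 0 after 34 steps: need exactly 17 steps of +1 and 17 of -1.
Favorable paths: C(34,17) = 2333606220
Total paths: 2^34 = 17179869184
P = 2333606220/17179869184 = 583401555/4294967296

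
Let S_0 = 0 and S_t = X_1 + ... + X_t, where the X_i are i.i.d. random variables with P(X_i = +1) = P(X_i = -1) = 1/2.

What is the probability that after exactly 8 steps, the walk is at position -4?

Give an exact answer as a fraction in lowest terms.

To reach position -4 after 8 steps: need 2 steps of +1 and 6 of -1.
Favorable paths: C(8,2) = 28
Total paths: 2^8 = 256
P = 28/256 = 7/64

Answer: 7/64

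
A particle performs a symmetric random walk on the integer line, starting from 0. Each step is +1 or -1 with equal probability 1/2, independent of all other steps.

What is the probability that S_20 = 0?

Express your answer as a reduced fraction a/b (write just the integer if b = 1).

Answer: 46189/262144

Derivation:
To return to 0 after 20 steps: need exactly 10 steps of +1 and 10 of -1.
Favorable paths: C(20,10) = 184756
Total paths: 2^20 = 1048576
P = 184756/1048576 = 46189/262144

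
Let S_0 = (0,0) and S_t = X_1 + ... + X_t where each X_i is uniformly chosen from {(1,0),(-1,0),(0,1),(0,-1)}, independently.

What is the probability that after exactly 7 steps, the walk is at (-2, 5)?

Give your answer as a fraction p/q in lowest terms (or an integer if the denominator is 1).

Let h be the number of horizontal steps (so 7-h are vertical). To end at (-2,5) need (h-2)/2 right-steps and ((7-h)+5)/2 up-steps.
Sum over h with 2 ≤ h ≤ 2, h ≡ 0 (mod 2), 7-h ≡ 1 (mod 2):
h=2: C(7,2)·C(2,0)·C(5,5) = 21·1·1 = 21
Total favorable: 21
Total paths: 4^7 = 16384
P = 21/16384 = 21/16384

Answer: 21/16384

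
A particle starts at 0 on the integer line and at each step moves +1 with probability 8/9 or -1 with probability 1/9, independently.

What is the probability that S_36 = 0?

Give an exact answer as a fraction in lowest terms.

Answer: 54494367940555779237478400/7509466514979724803946715958257547

Derivation:
To be at 0 after 36 steps: need exactly 18 steps of +1 and 18 of -1.
Number of such sequences: C(36,18) = 9075135300
Each has probability (8/9)^18 · (1/9)^18 = 18014398509481984/22528399544939174411840147874772641
P = 9075135300 · 18014398509481984/22528399544939174411840147874772641 = 54494367940555779237478400/7509466514979724803946715958257547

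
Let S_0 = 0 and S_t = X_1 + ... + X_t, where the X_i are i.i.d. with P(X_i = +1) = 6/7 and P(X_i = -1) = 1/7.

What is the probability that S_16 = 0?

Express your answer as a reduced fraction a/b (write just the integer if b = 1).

Answer: 21616657920/33232930569601

Derivation:
To be at 0 after 16 steps: need exactly 8 steps of +1 and 8 of -1.
Number of such sequences: C(16,8) = 12870
Each has probability (6/7)^8 · (1/7)^8 = 1679616/33232930569601
P = 12870 · 1679616/33232930569601 = 21616657920/33232930569601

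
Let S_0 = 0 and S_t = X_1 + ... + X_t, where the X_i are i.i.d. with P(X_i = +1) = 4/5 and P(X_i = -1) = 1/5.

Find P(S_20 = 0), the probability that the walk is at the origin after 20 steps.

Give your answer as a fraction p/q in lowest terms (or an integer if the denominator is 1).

To be at 0 after 20 steps: need exactly 10 steps of +1 and 10 of -1.
Number of such sequences: C(20,10) = 184756
Each has probability (4/5)^10 · (1/5)^10 = 1048576/95367431640625
P = 184756 · 1048576/95367431640625 = 193730707456/95367431640625

Answer: 193730707456/95367431640625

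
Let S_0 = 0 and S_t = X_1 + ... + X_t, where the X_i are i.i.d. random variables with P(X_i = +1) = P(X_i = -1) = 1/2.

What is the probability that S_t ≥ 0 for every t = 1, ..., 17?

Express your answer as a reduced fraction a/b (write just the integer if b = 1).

Let f(t,s) = #length-t paths at position s with S_1..S_t all ≥ 0.
f(t,s) = f(t-1,s-1) + f(t-1,s+1) for s ≥ 0; f(t,s) = 0 for s < 0.
t=0: f(0,0)=1
t=1: f(1,1)=1
t=2: f(2,0)=1 f(2,2)=1
t=3: f(3,1)=2 f(3,3)=1
t=4: f(4,0)=2 f(4,2)=3 f(4,4)=1
t=5: f(5,1)=5 f(5,3)=4 f(5,5)=1
t=6: f(6,0)=5 f(6,2)=9 f(6,4)=5 f(6,6)=1
t=7: f(7,1)=14 f(7,3)=14 f(7,5)=6 f(7,7)=1
t=8: f(8,0)=14 f(8,2)=28 f(8,4)=20 f(8,6)=7 f(8,8)=1
t=9: f(9,1)=42 f(9,3)=48 f(9,5)=27 f(9,7)=8 f(9,9)=1
t=10: f(10,0)=42 f(10,2)=90 f(10,4)=75 f(10,6)=35 f(10,8)=9 f(10,10)=1
t=11: f(11,1)=132 f(11,3)=165 f(11,5)=110 f(11,7)=44 f(11,9)=10 f(11,11)=1
t=12: f(12,0)=132 f(12,2)=297 f(12,4)=275 f(12,6)=154 f(12,8)=54 f(12,10)=11 f(12,12)=1
t=13: f(13,1)=429 f(13,3)=572 f(13,5)=429 f(13,7)=208 f(13,9)=65 f(13,11)=12 f(13,13)=1
t=14: f(14,0)=429 f(14,2)=1001 f(14,4)=1001 f(14,6)=637 f(14,8)=273 f(14,10)=77 f(14,12)=13 f(14,14)=1
t=15: f(15,1)=1430 f(15,3)=2002 f(15,5)=1638 f(15,7)=910 f(15,9)=350 f(15,11)=90 f(15,13)=14 f(15,15)=1
t=16: f(16,0)=1430 f(16,2)=3432 f(16,4)=3640 f(16,6)=2548 f(16,8)=1260 f(16,10)=440 f(16,12)=104 f(16,14)=15 f(16,16)=1
t=17: f(17,1)=4862 f(17,3)=7072 f(17,5)=6188 f(17,7)=3808 f(17,9)=1700 f(17,11)=544 f(17,13)=119 f(17,15)=16 f(17,17)=1
Σ_s f(17,s) = 24310
P = 24310/131072 = 12155/65536

Answer: 12155/65536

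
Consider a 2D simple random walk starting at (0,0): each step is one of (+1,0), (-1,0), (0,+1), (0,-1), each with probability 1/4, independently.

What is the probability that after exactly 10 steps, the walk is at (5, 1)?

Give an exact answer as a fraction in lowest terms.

Let h be the number of horizontal steps (so 10-h are vertical). To end at (5,1) need (h+5)/2 right-steps and ((10-h)+1)/2 up-steps.
Sum over h with 5 ≤ h ≤ 9, h ≡ 1 (mod 2), 10-h ≡ 1 (mod 2):
h=5: C(10,5)·C(5,5)·C(5,3) = 252·1·10 = 2520
h=7: C(10,7)·C(7,6)·C(3,2) = 120·7·3 = 2520
h=9: C(10,9)·C(9,7)·C(1,1) = 10·36·1 = 360
Total favorable: 5400
Total paths: 4^10 = 1048576
P = 5400/1048576 = 675/131072

Answer: 675/131072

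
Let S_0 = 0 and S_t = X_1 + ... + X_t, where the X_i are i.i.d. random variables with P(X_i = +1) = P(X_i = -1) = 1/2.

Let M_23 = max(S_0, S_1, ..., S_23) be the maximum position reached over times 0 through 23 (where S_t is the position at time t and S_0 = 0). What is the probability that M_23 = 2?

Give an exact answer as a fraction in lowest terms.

Let M_23 = max(S_0,...,S_23). Use the reflection principle: for j ≥ 1, #{paths with M_23 ≥ j} = #{S_23 ≥ j} + #{S_23 ≥ j+1}.
By reflection, #{M_23 ≥ 2} = #{S_23 ≥ 2} + #{S_23 ≥ 3} = 2842226 + 2842226 = 5684452.
#{M_23 ≥ 3} = #{S_23 ≥ 3} + #{S_23 ≥ 4} = 2842226 + 1698160 = 4540386.
#{M_23 = 2} = 5684452 - 4540386 = 1144066.
P(M_23 = 2) = 1144066/8388608 = 572033/4194304

Answer: 572033/4194304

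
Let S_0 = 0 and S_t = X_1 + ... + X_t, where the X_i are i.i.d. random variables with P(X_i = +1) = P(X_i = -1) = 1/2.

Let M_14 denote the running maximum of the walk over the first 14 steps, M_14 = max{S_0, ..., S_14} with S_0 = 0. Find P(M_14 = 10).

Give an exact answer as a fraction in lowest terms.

Let M_14 = max(S_0,...,S_14). Use the reflection principle: for j ≥ 1, #{paths with M_14 ≥ j} = #{S_14 ≥ j} + #{S_14 ≥ j+1}.
By reflection, #{M_14 ≥ 10} = #{S_14 ≥ 10} + #{S_14 ≥ 11} = 106 + 15 = 121.
#{M_14 ≥ 11} = #{S_14 ≥ 11} + #{S_14 ≥ 12} = 15 + 15 = 30.
#{M_14 = 10} = 121 - 30 = 91.
P(M_14 = 10) = 91/16384 = 91/16384

Answer: 91/16384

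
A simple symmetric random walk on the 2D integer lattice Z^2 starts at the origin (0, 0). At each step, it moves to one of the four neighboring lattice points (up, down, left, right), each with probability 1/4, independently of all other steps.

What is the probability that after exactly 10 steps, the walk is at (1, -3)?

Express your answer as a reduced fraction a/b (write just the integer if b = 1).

Let h be the number of horizontal steps (so 10-h are vertical). To end at (1,-3) need (h+1)/2 right-steps and ((10-h)-3)/2 up-steps.
Sum over h with 1 ≤ h ≤ 7, h ≡ 1 (mod 2), 10-h ≡ 1 (mod 2):
h=1: C(10,1)·C(1,1)·C(9,3) = 10·1·84 = 840
h=3: C(10,3)·C(3,2)·C(7,2) = 120·3·21 = 7560
h=5: C(10,5)·C(5,3)·C(5,1) = 252·10·5 = 12600
h=7: C(10,7)·C(7,4)·C(3,0) = 120·35·1 = 4200
Total favorable: 25200
Total paths: 4^10 = 1048576
P = 25200/1048576 = 1575/65536

Answer: 1575/65536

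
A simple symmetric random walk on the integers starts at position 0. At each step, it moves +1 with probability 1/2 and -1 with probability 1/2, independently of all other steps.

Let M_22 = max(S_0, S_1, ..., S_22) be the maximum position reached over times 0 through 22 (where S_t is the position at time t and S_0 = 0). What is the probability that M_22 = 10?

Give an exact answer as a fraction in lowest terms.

Let M_22 = max(S_0,...,S_22). Use the reflection principle: for j ≥ 1, #{paths with M_22 ≥ j} = #{S_22 ≥ j} + #{S_22 ≥ j+1}.
By reflection, #{M_22 ≥ 10} = #{S_22 ≥ 10} + #{S_22 ≥ 11} = 110056 + 35443 = 145499.
#{M_22 ≥ 11} = #{S_22 ≥ 11} + #{S_22 ≥ 12} = 35443 + 35443 = 70886.
#{M_22 = 10} = 145499 - 70886 = 74613.
P(M_22 = 10) = 74613/4194304 = 74613/4194304

Answer: 74613/4194304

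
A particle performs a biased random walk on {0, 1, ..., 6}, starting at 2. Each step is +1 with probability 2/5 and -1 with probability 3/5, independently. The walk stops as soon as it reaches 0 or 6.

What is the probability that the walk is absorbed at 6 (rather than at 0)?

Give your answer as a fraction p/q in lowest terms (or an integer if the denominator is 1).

Biased walk: p = 2/5, q = 3/5, r = q/p = 3/2
Gambler's ruin: P(hit 6 before 0 | start at 2) = (1 - r^a)/(1 - r^N)
r^2 = 9/4; r^6 = 729/64
P = (1 - 9/4) / (1 - 729/64) = -5/4 / -665/64 = 16/133

Answer: 16/133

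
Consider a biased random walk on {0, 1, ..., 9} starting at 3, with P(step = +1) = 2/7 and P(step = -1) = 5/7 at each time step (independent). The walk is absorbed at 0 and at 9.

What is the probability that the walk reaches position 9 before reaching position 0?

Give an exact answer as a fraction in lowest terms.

Answer: 64/16689

Derivation:
Biased walk: p = 2/7, q = 5/7, r = q/p = 5/2
Gambler's ruin: P(hit 9 before 0 | start at 3) = (1 - r^a)/(1 - r^N)
r^3 = 125/8; r^9 = 1953125/512
P = (1 - 125/8) / (1 - 1953125/512) = -117/8 / -1952613/512 = 64/16689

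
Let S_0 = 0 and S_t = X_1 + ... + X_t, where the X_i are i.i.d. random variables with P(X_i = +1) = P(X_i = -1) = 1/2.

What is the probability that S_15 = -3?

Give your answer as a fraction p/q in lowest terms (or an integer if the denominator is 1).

Answer: 5005/32768

Derivation:
To reach position -3 after 15 steps: need 6 steps of +1 and 9 of -1.
Favorable paths: C(15,6) = 5005
Total paths: 2^15 = 32768
P = 5005/32768 = 5005/32768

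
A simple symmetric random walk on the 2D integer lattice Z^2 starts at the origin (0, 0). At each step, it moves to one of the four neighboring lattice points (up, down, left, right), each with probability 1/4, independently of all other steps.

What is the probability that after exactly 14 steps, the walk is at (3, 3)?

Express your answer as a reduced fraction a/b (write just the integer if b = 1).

Let h be the number of horizontal steps (so 14-h are vertical). To end at (3,3) need (h+3)/2 right-steps and ((14-h)+3)/2 up-steps.
Sum over h with 3 ≤ h ≤ 11, h ≡ 1 (mod 2), 14-h ≡ 1 (mod 2):
h=3: C(14,3)·C(3,3)·C(11,7) = 364·1·330 = 120120
h=5: C(14,5)·C(5,4)·C(9,6) = 2002·5·84 = 840840
h=7: C(14,7)·C(7,5)·C(7,5) = 3432·21·21 = 1513512
h=9: C(14,9)·C(9,6)·C(5,4) = 2002·84·5 = 840840
h=11: C(14,11)·C(11,7)·C(3,3) = 364·330·1 = 120120
Total favorable: 3435432
Total paths: 4^14 = 268435456
P = 3435432/268435456 = 429429/33554432

Answer: 429429/33554432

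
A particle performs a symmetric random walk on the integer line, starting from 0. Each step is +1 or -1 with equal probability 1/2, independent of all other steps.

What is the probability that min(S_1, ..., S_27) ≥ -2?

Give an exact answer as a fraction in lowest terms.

Answer: 14375115/33554432

Derivation:
Let f(t,s) = #length-t paths at position s with S_1..S_t all ≥ -2.
f(t,s) = f(t-1,s-1) + f(t-1,s+1) for s ≥ -2; f(t,s) = 0 for s < -2.
t=0: f(0,0)=1
t=1: f(1,-1)=1 f(1,1)=1
t=2: f(2,-2)=1 f(2,0)=2 f(2,2)=1
t=3: f(3,-1)=3 f(3,1)=3 f(3,3)=1
t=4: f(4,-2)=3 f(4,0)=6 f(4,2)=4 f(4,4)=1
t=5: f(5,-1)=9 f(5,1)=10 f(5,3)=5 f(5,5)=1
t=6: f(6,-2)=9 f(6,0)=19 f(6,2)=15 f(6,4)=6 f(6,6)=1
t=7: f(7,-1)=28 f(7,1)=34 f(7,3)=21 f(7,5)=7 f(7,7)=1
t=8: f(8,-2)=28 f(8,0)=62 f(8,2)=55 f(8,4)=28 f(8,6)=8 f(8,8)=1
t=9: f(9,-1)=90 f(9,1)=117 f(9,3)=83 f(9,5)=36 f(9,7)=9 f(9,9)=1
t=10: f(10,-2)=90 f(10,0)=207 f(10,2)=200 f(10,4)=119 f(10,6)=45 f(10,8)=10 f(10,10)=1
t=11: f(11,-1)=297 f(11,1)=407 f(11,3)=319 f(11,5)=164 f(11,7)=55 f(11,9)=11 f(11,11)=1
t=12: f(12,-2)=297 f(12,0)=704 f(12,2)=726 f(12,4)=483 f(12,6)=219 f(12,8)=66 f(12,10)=12 f(12,12)=1
t=13: f(13,-1)=1001 f(13,1)=1430 f(13,3)=1209 f(13,5)=702 f(13,7)=285 f(13,9)=78 f(13,11)=13 f(13,13)=1
t=14: f(14,-2)=1001 f(14,0)=2431 f(14,2)=2639 f(14,4)=1911 f(14,6)=987 f(14,8)=363 f(14,10)=91 f(14,12)=14 f(14,14)=1
t=15: f(15,-1)=3432 f(15,1)=5070 f(15,3)=4550 f(15,5)=2898 f(15,7)=1350 f(15,9)=454 f(15,11)=105 f(15,13)=15 f(15,15)=1
t=16: f(16,-2)=3432 f(16,0)=8502 f(16,2)=9620 f(16,4)=7448 f(16,6)=4248 f(16,8)=1804 f(16,10)=559 f(16,12)=120 f(16,14)=16 f(16,16)=1
t=17: f(17,-1)=11934 f(17,1)=18122 f(17,3)=17068 f(17,5)=11696 f(17,7)=6052 f(17,9)=2363 f(17,11)=679 f(17,13)=136 f(17,15)=17 f(17,17)=1
t=18: f(18,-2)=11934 f(18,0)=30056 f(18,2)=35190 f(18,4)=28764 f(18,6)=17748 f(18,8)=8415 f(18,10)=3042 f(18,12)=815 f(18,14)=153 f(18,16)=18 f(18,18)=1
t=19: f(19,-1)=41990 f(19,1)=65246 f(19,3)=63954 f(19,5)=46512 f(19,7)=26163 f(19,9)=11457 f(19,11)=3857 f(19,13)=968 f(19,15)=171 f(19,17)=19 f(19,19)=1
t=20: f(20,-2)=41990 f(20,0)=107236 f(20,2)=129200 f(20,4)=110466 f(20,6)=72675 f(20,8)=37620 f(20,10)=15314 f(20,12)=4825 f(20,14)=1139 f(20,16)=190 f(20,18)=20 f(20,20)=1
t=21: f(21,-1)=149226 f(21,1)=236436 f(21,3)=239666 f(21,5)=183141 f(21,7)=110295 f(21,9)=52934 f(21,11)=20139 f(21,13)=5964 f(21,15)=1329 f(21,17)=210 f(21,19)=21 f(21,21)=1
t=22: f(22,-2)=149226 f(22,0)=385662 f(22,2)=476102 f(22,4)=422807 f(22,6)=293436 f(22,8)=163229 f(22,10)=73073 f(22,12)=26103 f(22,14)=7293 f(22,16)=1539 f(22,18)=231 f(22,20)=22 f(22,22)=1
t=23: f(23,-1)=534888 f(23,1)=861764 f(23,3)=898909 f(23,5)=716243 f(23,7)=456665 f(23,9)=236302 f(23,11)=99176 f(23,13)=33396 f(23,15)=8832 f(23,17)=1770 f(23,19)=253 f(23,21)=23 f(23,23)=1
t=24: f(24,-2)=534888 f(24,0)=1396652 f(24,2)=1760673 f(24,4)=1615152 f(24,6)=1172908 f(24,8)=692967 f(24,10)=335478 f(24,12)=132572 f(24,14)=42228 f(24,16)=10602 f(24,18)=2023 f(24,20)=276 f(24,22)=24 f(24,24)=1
t=25: f(25,-1)=1931540 f(25,1)=3157325 f(25,3)=3375825 f(25,5)=2788060 f(25,7)=1865875 f(25,9)=1028445 f(25,11)=468050 f(25,13)=174800 f(25,15)=52830 f(25,17)=12625 f(25,19)=2299 f(25,21)=300 f(25,23)=25 f(25,25)=1
t=26: f(26,-2)=1931540 f(26,0)=5088865 f(26,2)=6533150 f(26,4)=6163885 f(26,6)=4653935 f(26,8)=2894320 f(26,10)=1496495 f(26,12)=642850 f(26,14)=227630 f(26,16)=65455 f(26,18)=14924 f(26,20)=2599 f(26,22)=325 f(26,24)=26 f(26,26)=1
t=27: f(27,-1)=7020405 f(27,1)=11622015 f(27,3)=12697035 f(27,5)=10817820 f(27,7)=7548255 f(27,9)=4390815 f(27,11)=2139345 f(27,13)=870480 f(27,15)=293085 f(27,17)=80379 f(27,19)=17523 f(27,21)=2924 f(27,23)=351 f(27,25)=27 f(27,27)=1
Σ_s f(27,s) = 57500460
P = 57500460/134217728 = 14375115/33554432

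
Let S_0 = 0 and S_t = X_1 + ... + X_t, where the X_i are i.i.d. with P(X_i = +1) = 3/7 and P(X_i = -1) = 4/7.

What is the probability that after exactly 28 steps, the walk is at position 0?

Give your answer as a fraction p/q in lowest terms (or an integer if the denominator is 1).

To be at 0 after 28 steps: need exactly 14 steps of +1 and 14 of -1.
Number of such sequences: C(28,14) = 40116600
Each has probability (3/7)^14 · (4/7)^14 = 1283918464548864/459986536544739960976801
P = 40116600 · 1283918464548864/459986536544739960976801 = 51506443474920957542400/459986536544739960976801

Answer: 51506443474920957542400/459986536544739960976801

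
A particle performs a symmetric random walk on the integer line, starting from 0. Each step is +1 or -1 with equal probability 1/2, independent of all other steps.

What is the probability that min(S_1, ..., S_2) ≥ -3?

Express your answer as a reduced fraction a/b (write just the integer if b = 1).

Let f(t,s) = #length-t paths at position s with S_1..S_t all ≥ -3.
f(t,s) = f(t-1,s-1) + f(t-1,s+1) for s ≥ -3; f(t,s) = 0 for s < -3.
t=0: f(0,0)=1
t=1: f(1,-1)=1 f(1,1)=1
t=2: f(2,-2)=1 f(2,0)=2 f(2,2)=1
Σ_s f(2,s) = 4
P = 4/4 = 1

Answer: 1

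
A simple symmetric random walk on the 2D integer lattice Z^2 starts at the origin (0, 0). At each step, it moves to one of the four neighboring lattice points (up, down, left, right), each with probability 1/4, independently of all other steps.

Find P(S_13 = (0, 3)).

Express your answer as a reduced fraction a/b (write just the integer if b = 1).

Answer: 1656369/67108864

Derivation:
Let h be the number of horizontal steps (so 13-h are vertical). To end at (0,3) need (h+0)/2 right-steps and ((13-h)+3)/2 up-steps.
Sum over h with 0 ≤ h ≤ 10, h ≡ 0 (mod 2), 13-h ≡ 1 (mod 2):
h=0: C(13,0)·C(0,0)·C(13,8) = 1·1·1287 = 1287
h=2: C(13,2)·C(2,1)·C(11,7) = 78·2·330 = 51480
h=4: C(13,4)·C(4,2)·C(9,6) = 715·6·84 = 360360
h=6: C(13,6)·C(6,3)·C(7,5) = 1716·20·21 = 720720
h=8: C(13,8)·C(8,4)·C(5,4) = 1287·70·5 = 450450
h=10: C(13,10)·C(10,5)·C(3,3) = 286·252·1 = 72072
Total favorable: 1656369
Total paths: 4^13 = 67108864
P = 1656369/67108864 = 1656369/67108864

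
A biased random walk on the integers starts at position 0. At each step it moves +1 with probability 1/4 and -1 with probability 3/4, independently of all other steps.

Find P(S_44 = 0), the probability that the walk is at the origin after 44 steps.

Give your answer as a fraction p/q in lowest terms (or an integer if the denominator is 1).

To be at 0 after 44 steps: need exactly 22 steps of +1 and 22 of -1.
Number of such sequences: C(44,22) = 2104098963720
Each has probability (1/4)^22 · (3/4)^22 = 31381059609/309485009821345068724781056
P = 2104098963720 · 31381059609/309485009821345068724781056 = 8253606875466556048185/38685626227668133590597632

Answer: 8253606875466556048185/38685626227668133590597632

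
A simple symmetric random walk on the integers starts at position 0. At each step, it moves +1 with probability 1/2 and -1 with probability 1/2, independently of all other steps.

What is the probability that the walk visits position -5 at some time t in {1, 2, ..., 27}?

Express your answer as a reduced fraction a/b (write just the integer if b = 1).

Count via complement. Let g(t,s) = #length-t paths at position s with S_1..S_t all ≠ -5.
g(t,s) = g(t-1,s-1) + g(t-1,s+1) for s ≠ -5; g(t,-5) = 0.
t=0: g(0,0)=1
t=1: g(1,-1)=1 g(1,1)=1
t=2: g(2,-2)=1 g(2,0)=2 g(2,2)=1
t=3: g(3,-3)=1 g(3,-1)=3 g(3,1)=3 g(3,3)=1
t=4: g(4,-4)=1 g(4,-2)=4 g(4,0)=6 g(4,2)=4 g(4,4)=1
t=5: g(5,-3)=5 g(5,-1)=10 g(5,1)=10 g(5,3)=5 g(5,5)=1
t=6: g(6,-4)=5 g(6,-2)=15 g(6,0)=20 g(6,2)=15 g(6,4)=6 g(6,6)=1
t=7: g(7,-3)=20 g(7,-1)=35 g(7,1)=35 g(7,3)=21 g(7,5)=7 g(7,7)=1
t=8: g(8,-4)=20 g(8,-2)=55 g(8,0)=70 g(8,2)=56 g(8,4)=28 g(8,6)=8 g(8,8)=1
t=9: g(9,-3)=75 g(9,-1)=125 g(9,1)=126 g(9,3)=84 g(9,5)=36 g(9,7)=9 g(9,9)=1
t=10: g(10,-4)=75 g(10,-2)=200 g(10,0)=251 g(10,2)=210 g(10,4)=120 g(10,6)=45 g(10,8)=10 g(10,10)=1
t=11: g(11,-3)=275 g(11,-1)=451 g(11,1)=461 g(11,3)=330 g(11,5)=165 g(11,7)=55 g(11,9)=11 g(11,11)=1
t=12: g(12,-4)=275 g(12,-2)=726 g(12,0)=912 g(12,2)=791 g(12,4)=495 g(12,6)=220 g(12,8)=66 g(12,10)=12 g(12,12)=1
t=13: g(13,-3)=1001 g(13,-1)=1638 g(13,1)=1703 g(13,3)=1286 g(13,5)=715 g(13,7)=286 g(13,9)=78 g(13,11)=13 g(13,13)=1
t=14: g(14,-4)=1001 g(14,-2)=2639 g(14,0)=3341 g(14,2)=2989 g(14,4)=2001 g(14,6)=1001 g(14,8)=364 g(14,10)=91 g(14,12)=14 g(14,14)=1
t=15: g(15,-3)=3640 g(15,-1)=5980 g(15,1)=6330 g(15,3)=4990 g(15,5)=3002 g(15,7)=1365 g(15,9)=455 g(15,11)=105 g(15,13)=15 g(15,15)=1
t=16: g(16,-4)=3640 g(16,-2)=9620 g(16,0)=12310 g(16,2)=11320 g(16,4)=7992 g(16,6)=4367 g(16,8)=1820 g(16,10)=560 g(16,12)=120 g(16,14)=16 g(16,16)=1
t=17: g(17,-3)=13260 g(17,-1)=21930 g(17,1)=23630 g(17,3)=19312 g(17,5)=12359 g(17,7)=6187 g(17,9)=2380 g(17,11)=680 g(17,13)=136 g(17,15)=17 g(17,17)=1
t=18: g(18,-4)=13260 g(18,-2)=35190 g(18,0)=45560 g(18,2)=42942 g(18,4)=31671 g(18,6)=18546 g(18,8)=8567 g(18,10)=3060 g(18,12)=816 g(18,14)=153 g(18,16)=18 g(18,18)=1
t=19: g(19,-3)=48450 g(19,-1)=80750 g(19,1)=88502 g(19,3)=74613 g(19,5)=50217 g(19,7)=27113 g(19,9)=11627 g(19,11)=3876 g(19,13)=969 g(19,15)=171 g(19,17)=19 g(19,19)=1
t=20: g(20,-4)=48450 g(20,-2)=129200 g(20,0)=169252 g(20,2)=163115 g(20,4)=124830 g(20,6)=77330 g(20,8)=38740 g(20,10)=15503 g(20,12)=4845 g(20,14)=1140 g(20,16)=190 g(20,18)=20 g(20,20)=1
t=21: g(21,-3)=177650 g(21,-1)=298452 g(21,1)=332367 g(21,3)=287945 g(21,5)=202160 g(21,7)=116070 g(21,9)=54243 g(21,11)=20348 g(21,13)=5985 g(21,15)=1330 g(21,17)=210 g(21,19)=21 g(21,21)=1
t=22: g(22,-4)=177650 g(22,-2)=476102 g(22,0)=630819 g(22,2)=620312 g(22,4)=490105 g(22,6)=318230 g(22,8)=170313 g(22,10)=74591 g(22,12)=26333 g(22,14)=7315 g(22,16)=1540 g(22,18)=231 g(22,20)=22 g(22,22)=1
t=23: g(23,-3)=653752 g(23,-1)=1106921 g(23,1)=1251131 g(23,3)=1110417 g(23,5)=808335 g(23,7)=488543 g(23,9)=244904 g(23,11)=100924 g(23,13)=33648 g(23,15)=8855 g(23,17)=1771 g(23,19)=253 g(23,21)=23 g(23,23)=1
t=24: g(24,-4)=653752 g(24,-2)=1760673 g(24,0)=2358052 g(24,2)=2361548 g(24,4)=1918752 g(24,6)=1296878 g(24,8)=733447 g(24,10)=345828 g(24,12)=134572 g(24,14)=42503 g(24,16)=10626 g(24,18)=2024 g(24,20)=276 g(24,22)=24 g(24,24)=1
t=25: g(25,-3)=2414425 g(25,-1)=4118725 g(25,1)=4719600 g(25,3)=4280300 g(25,5)=3215630 g(25,7)=2030325 g(25,9)=1079275 g(25,11)=480400 g(25,13)=177075 g(25,15)=53129 g(25,17)=12650 g(25,19)=2300 g(25,21)=300 g(25,23)=25 g(25,25)=1
t=26: g(26,-4)=2414425 g(26,-2)=6533150 g(26,0)=8838325 g(26,2)=8999900 g(26,4)=7495930 g(26,6)=5245955 g(26,8)=3109600 g(26,10)=1559675 g(26,12)=657475 g(26,14)=230204 g(26,16)=65779 g(26,18)=14950 g(26,20)=2600 g(26,22)=325 g(26,24)=26 g(26,26)=1
t=27: g(27,-3)=8947575 g(27,-1)=15371475 g(27,1)=17838225 g(27,3)=16495830 g(27,5)=12741885 g(27,7)=8355555 g(27,9)=4669275 g(27,11)=2217150 g(27,13)=887679 g(27,15)=295983 g(27,17)=80729 g(27,19)=17550 g(27,21)=2925 g(27,23)=351 g(27,25)=27 g(27,27)=1
Paths never hitting -5: Σ_s g(27,s) = 87922215
Paths hitting -5: 2^27 - 87922215 = 46295513
P = 46295513/134217728 = 46295513/134217728

Answer: 46295513/134217728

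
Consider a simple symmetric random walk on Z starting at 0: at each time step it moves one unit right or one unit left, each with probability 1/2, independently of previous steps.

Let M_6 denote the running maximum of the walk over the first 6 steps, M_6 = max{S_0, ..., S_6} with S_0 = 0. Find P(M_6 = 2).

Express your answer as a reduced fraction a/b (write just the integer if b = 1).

Let M_6 = max(S_0,...,S_6). Use the reflection principle: for j ≥ 1, #{paths with M_6 ≥ j} = #{S_6 ≥ j} + #{S_6 ≥ j+1}.
By reflection, #{M_6 ≥ 2} = #{S_6 ≥ 2} + #{S_6 ≥ 3} = 22 + 7 = 29.
#{M_6 ≥ 3} = #{S_6 ≥ 3} + #{S_6 ≥ 4} = 7 + 7 = 14.
#{M_6 = 2} = 29 - 14 = 15.
P(M_6 = 2) = 15/64 = 15/64

Answer: 15/64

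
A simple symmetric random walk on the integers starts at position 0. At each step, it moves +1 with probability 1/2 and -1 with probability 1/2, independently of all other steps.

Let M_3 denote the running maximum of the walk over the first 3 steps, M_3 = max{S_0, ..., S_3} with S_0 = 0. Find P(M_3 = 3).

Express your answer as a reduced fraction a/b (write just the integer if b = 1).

Let M_3 = max(S_0,...,S_3). Use the reflection principle: for j ≥ 1, #{paths with M_3 ≥ j} = #{S_3 ≥ j} + #{S_3 ≥ j+1}.
By reflection, #{M_3 ≥ 3} = #{S_3 ≥ 3} + #{S_3 ≥ 4} = 1 + 0 = 1.
#{M_3 ≥ 4} = #{S_3 ≥ 4} + #{S_3 ≥ 5} = 0 + 0 = 0.
#{M_3 = 3} = 1 - 0 = 1.
P(M_3 = 3) = 1/8 = 1/8

Answer: 1/8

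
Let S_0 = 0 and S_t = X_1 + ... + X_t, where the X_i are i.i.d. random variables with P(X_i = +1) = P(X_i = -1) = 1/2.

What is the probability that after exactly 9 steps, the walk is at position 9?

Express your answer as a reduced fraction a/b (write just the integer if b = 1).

To reach position 9 after 9 steps: need 9 steps of +1 and 0 of -1.
Favorable paths: C(9,9) = 1
Total paths: 2^9 = 512
P = 1/512 = 1/512

Answer: 1/512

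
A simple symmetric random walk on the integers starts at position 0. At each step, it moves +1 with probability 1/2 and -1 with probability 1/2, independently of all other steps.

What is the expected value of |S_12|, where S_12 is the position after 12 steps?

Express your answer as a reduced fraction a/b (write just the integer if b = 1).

S_12 takes values m ≡ 0 (mod 2) with |m| ≤ 12; P(S_12=m) = C(12,(12+m)/2)/2^12.
Total paths: 2^12 = 4096
Distribution: P(S=-12)=1/4096, P(S=-10)=12/4096, P(S=-8)=66/4096, P(S=-6)=220/4096, P(S=-4)=495/4096, P(S=-2)=792/4096, P(S=0)=924/4096, P(S=2)=792/4096, P(S=4)=495/4096, P(S=6)=220/4096, P(S=8)=66/4096, P(S=10)=12/4096, P(S=12)=1/4096
E[|S_12|] = Σ_m |m|·P(S_12=m) = 11088/4096 = 693/256

Answer: 693/256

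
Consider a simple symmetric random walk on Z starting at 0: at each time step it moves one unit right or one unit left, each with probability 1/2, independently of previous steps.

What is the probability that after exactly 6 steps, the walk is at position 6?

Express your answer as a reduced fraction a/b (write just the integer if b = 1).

Answer: 1/64

Derivation:
To reach position 6 after 6 steps: need 6 steps of +1 and 0 of -1.
Favorable paths: C(6,6) = 1
Total paths: 2^6 = 64
P = 1/64 = 1/64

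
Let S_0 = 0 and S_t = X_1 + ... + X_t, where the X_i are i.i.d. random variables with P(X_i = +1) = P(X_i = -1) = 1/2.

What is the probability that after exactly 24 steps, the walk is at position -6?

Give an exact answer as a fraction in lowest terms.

Answer: 81719/1048576

Derivation:
To reach position -6 after 24 steps: need 9 steps of +1 and 15 of -1.
Favorable paths: C(24,9) = 1307504
Total paths: 2^24 = 16777216
P = 1307504/16777216 = 81719/1048576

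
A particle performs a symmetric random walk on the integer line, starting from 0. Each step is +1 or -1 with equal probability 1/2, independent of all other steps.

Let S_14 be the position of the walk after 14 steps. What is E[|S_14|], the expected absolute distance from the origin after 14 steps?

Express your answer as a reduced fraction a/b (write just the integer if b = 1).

Answer: 3003/1024

Derivation:
S_14 takes values m ≡ 0 (mod 2) with |m| ≤ 14; P(S_14=m) = C(14,(14+m)/2)/2^14.
Total paths: 2^14 = 16384
Distribution: P(S=-14)=1/16384, P(S=-12)=14/16384, P(S=-10)=91/16384, P(S=-8)=364/16384, P(S=-6)=1001/16384, P(S=-4)=2002/16384, P(S=-2)=3003/16384, P(S=0)=3432/16384, P(S=2)=3003/16384, P(S=4)=2002/16384, P(S=6)=1001/16384, P(S=8)=364/16384, P(S=10)=91/16384, P(S=12)=14/16384, P(S=14)=1/16384
E[|S_14|] = Σ_m |m|·P(S_14=m) = 48048/16384 = 3003/1024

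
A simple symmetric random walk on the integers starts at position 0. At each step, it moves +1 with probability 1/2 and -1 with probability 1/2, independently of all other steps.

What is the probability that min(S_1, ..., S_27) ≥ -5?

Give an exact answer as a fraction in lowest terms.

Answer: 50480055/67108864

Derivation:
Let f(t,s) = #length-t paths at position s with S_1..S_t all ≥ -5.
f(t,s) = f(t-1,s-1) + f(t-1,s+1) for s ≥ -5; f(t,s) = 0 for s < -5.
t=0: f(0,0)=1
t=1: f(1,-1)=1 f(1,1)=1
t=2: f(2,-2)=1 f(2,0)=2 f(2,2)=1
t=3: f(3,-3)=1 f(3,-1)=3 f(3,1)=3 f(3,3)=1
t=4: f(4,-4)=1 f(4,-2)=4 f(4,0)=6 f(4,2)=4 f(4,4)=1
t=5: f(5,-5)=1 f(5,-3)=5 f(5,-1)=10 f(5,1)=10 f(5,3)=5 f(5,5)=1
t=6: f(6,-4)=6 f(6,-2)=15 f(6,0)=20 f(6,2)=15 f(6,4)=6 f(6,6)=1
t=7: f(7,-5)=6 f(7,-3)=21 f(7,-1)=35 f(7,1)=35 f(7,3)=21 f(7,5)=7 f(7,7)=1
t=8: f(8,-4)=27 f(8,-2)=56 f(8,0)=70 f(8,2)=56 f(8,4)=28 f(8,6)=8 f(8,8)=1
t=9: f(9,-5)=27 f(9,-3)=83 f(9,-1)=126 f(9,1)=126 f(9,3)=84 f(9,5)=36 f(9,7)=9 f(9,9)=1
t=10: f(10,-4)=110 f(10,-2)=209 f(10,0)=252 f(10,2)=210 f(10,4)=120 f(10,6)=45 f(10,8)=10 f(10,10)=1
t=11: f(11,-5)=110 f(11,-3)=319 f(11,-1)=461 f(11,1)=462 f(11,3)=330 f(11,5)=165 f(11,7)=55 f(11,9)=11 f(11,11)=1
t=12: f(12,-4)=429 f(12,-2)=780 f(12,0)=923 f(12,2)=792 f(12,4)=495 f(12,6)=220 f(12,8)=66 f(12,10)=12 f(12,12)=1
t=13: f(13,-5)=429 f(13,-3)=1209 f(13,-1)=1703 f(13,1)=1715 f(13,3)=1287 f(13,5)=715 f(13,7)=286 f(13,9)=78 f(13,11)=13 f(13,13)=1
t=14: f(14,-4)=1638 f(14,-2)=2912 f(14,0)=3418 f(14,2)=3002 f(14,4)=2002 f(14,6)=1001 f(14,8)=364 f(14,10)=91 f(14,12)=14 f(14,14)=1
t=15: f(15,-5)=1638 f(15,-3)=4550 f(15,-1)=6330 f(15,1)=6420 f(15,3)=5004 f(15,5)=3003 f(15,7)=1365 f(15,9)=455 f(15,11)=105 f(15,13)=15 f(15,15)=1
t=16: f(16,-4)=6188 f(16,-2)=10880 f(16,0)=12750 f(16,2)=11424 f(16,4)=8007 f(16,6)=4368 f(16,8)=1820 f(16,10)=560 f(16,12)=120 f(16,14)=16 f(16,16)=1
t=17: f(17,-5)=6188 f(17,-3)=17068 f(17,-1)=23630 f(17,1)=24174 f(17,3)=19431 f(17,5)=12375 f(17,7)=6188 f(17,9)=2380 f(17,11)=680 f(17,13)=136 f(17,15)=17 f(17,17)=1
t=18: f(18,-4)=23256 f(18,-2)=40698 f(18,0)=47804 f(18,2)=43605 f(18,4)=31806 f(18,6)=18563 f(18,8)=8568 f(18,10)=3060 f(18,12)=816 f(18,14)=153 f(18,16)=18 f(18,18)=1
t=19: f(19,-5)=23256 f(19,-3)=63954 f(19,-1)=88502 f(19,1)=91409 f(19,3)=75411 f(19,5)=50369 f(19,7)=27131 f(19,9)=11628 f(19,11)=3876 f(19,13)=969 f(19,15)=171 f(19,17)=19 f(19,19)=1
t=20: f(20,-4)=87210 f(20,-2)=152456 f(20,0)=179911 f(20,2)=166820 f(20,4)=125780 f(20,6)=77500 f(20,8)=38759 f(20,10)=15504 f(20,12)=4845 f(20,14)=1140 f(20,16)=190 f(20,18)=20 f(20,20)=1
t=21: f(21,-5)=87210 f(21,-3)=239666 f(21,-1)=332367 f(21,1)=346731 f(21,3)=292600 f(21,5)=203280 f(21,7)=116259 f(21,9)=54263 f(21,11)=20349 f(21,13)=5985 f(21,15)=1330 f(21,17)=210 f(21,19)=21 f(21,21)=1
t=22: f(22,-4)=326876 f(22,-2)=572033 f(22,0)=679098 f(22,2)=639331 f(22,4)=495880 f(22,6)=319539 f(22,8)=170522 f(22,10)=74612 f(22,12)=26334 f(22,14)=7315 f(22,16)=1540 f(22,18)=231 f(22,20)=22 f(22,22)=1
t=23: f(23,-5)=326876 f(23,-3)=898909 f(23,-1)=1251131 f(23,1)=1318429 f(23,3)=1135211 f(23,5)=815419 f(23,7)=490061 f(23,9)=245134 f(23,11)=100946 f(23,13)=33649 f(23,15)=8855 f(23,17)=1771 f(23,19)=253 f(23,21)=23 f(23,23)=1
t=24: f(24,-4)=1225785 f(24,-2)=2150040 f(24,0)=2569560 f(24,2)=2453640 f(24,4)=1950630 f(24,6)=1305480 f(24,8)=735195 f(24,10)=346080 f(24,12)=134595 f(24,14)=42504 f(24,16)=10626 f(24,18)=2024 f(24,20)=276 f(24,22)=24 f(24,24)=1
t=25: f(25,-5)=1225785 f(25,-3)=3375825 f(25,-1)=4719600 f(25,1)=5023200 f(25,3)=4404270 f(25,5)=3256110 f(25,7)=2040675 f(25,9)=1081275 f(25,11)=480675 f(25,13)=177099 f(25,15)=53130 f(25,17)=12650 f(25,19)=2300 f(25,21)=300 f(25,23)=25 f(25,25)=1
t=26: f(26,-4)=4601610 f(26,-2)=8095425 f(26,0)=9742800 f(26,2)=9427470 f(26,4)=7660380 f(26,6)=5296785 f(26,8)=3121950 f(26,10)=1561950 f(26,12)=657774 f(26,14)=230229 f(26,16)=65780 f(26,18)=14950 f(26,20)=2600 f(26,22)=325 f(26,24)=26 f(26,26)=1
t=27: f(27,-5)=4601610 f(27,-3)=12697035 f(27,-1)=17838225 f(27,1)=19170270 f(27,3)=17087850 f(27,5)=12957165 f(27,7)=8418735 f(27,9)=4683900 f(27,11)=2219724 f(27,13)=888003 f(27,15)=296009 f(27,17)=80730 f(27,19)=17550 f(27,21)=2925 f(27,23)=351 f(27,25)=27 f(27,27)=1
Σ_s f(27,s) = 100960110
P = 100960110/134217728 = 50480055/67108864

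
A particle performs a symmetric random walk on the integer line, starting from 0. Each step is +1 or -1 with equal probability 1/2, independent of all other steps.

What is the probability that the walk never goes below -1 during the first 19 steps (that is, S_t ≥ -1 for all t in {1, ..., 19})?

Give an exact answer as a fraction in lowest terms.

Answer: 46189/131072

Derivation:
Let f(t,s) = #length-t paths at position s with S_1..S_t all ≥ -1.
f(t,s) = f(t-1,s-1) + f(t-1,s+1) for s ≥ -1; f(t,s) = 0 for s < -1.
t=0: f(0,0)=1
t=1: f(1,-1)=1 f(1,1)=1
t=2: f(2,0)=2 f(2,2)=1
t=3: f(3,-1)=2 f(3,1)=3 f(3,3)=1
t=4: f(4,0)=5 f(4,2)=4 f(4,4)=1
t=5: f(5,-1)=5 f(5,1)=9 f(5,3)=5 f(5,5)=1
t=6: f(6,0)=14 f(6,2)=14 f(6,4)=6 f(6,6)=1
t=7: f(7,-1)=14 f(7,1)=28 f(7,3)=20 f(7,5)=7 f(7,7)=1
t=8: f(8,0)=42 f(8,2)=48 f(8,4)=27 f(8,6)=8 f(8,8)=1
t=9: f(9,-1)=42 f(9,1)=90 f(9,3)=75 f(9,5)=35 f(9,7)=9 f(9,9)=1
t=10: f(10,0)=132 f(10,2)=165 f(10,4)=110 f(10,6)=44 f(10,8)=10 f(10,10)=1
t=11: f(11,-1)=132 f(11,1)=297 f(11,3)=275 f(11,5)=154 f(11,7)=54 f(11,9)=11 f(11,11)=1
t=12: f(12,0)=429 f(12,2)=572 f(12,4)=429 f(12,6)=208 f(12,8)=65 f(12,10)=12 f(12,12)=1
t=13: f(13,-1)=429 f(13,1)=1001 f(13,3)=1001 f(13,5)=637 f(13,7)=273 f(13,9)=77 f(13,11)=13 f(13,13)=1
t=14: f(14,0)=1430 f(14,2)=2002 f(14,4)=1638 f(14,6)=910 f(14,8)=350 f(14,10)=90 f(14,12)=14 f(14,14)=1
t=15: f(15,-1)=1430 f(15,1)=3432 f(15,3)=3640 f(15,5)=2548 f(15,7)=1260 f(15,9)=440 f(15,11)=104 f(15,13)=15 f(15,15)=1
t=16: f(16,0)=4862 f(16,2)=7072 f(16,4)=6188 f(16,6)=3808 f(16,8)=1700 f(16,10)=544 f(16,12)=119 f(16,14)=16 f(16,16)=1
t=17: f(17,-1)=4862 f(17,1)=11934 f(17,3)=13260 f(17,5)=9996 f(17,7)=5508 f(17,9)=2244 f(17,11)=663 f(17,13)=135 f(17,15)=17 f(17,17)=1
t=18: f(18,0)=16796 f(18,2)=25194 f(18,4)=23256 f(18,6)=15504 f(18,8)=7752 f(18,10)=2907 f(18,12)=798 f(18,14)=152 f(18,16)=18 f(18,18)=1
t=19: f(19,-1)=16796 f(19,1)=41990 f(19,3)=48450 f(19,5)=38760 f(19,7)=23256 f(19,9)=10659 f(19,11)=3705 f(19,13)=950 f(19,15)=170 f(19,17)=19 f(19,19)=1
Σ_s f(19,s) = 184756
P = 184756/524288 = 46189/131072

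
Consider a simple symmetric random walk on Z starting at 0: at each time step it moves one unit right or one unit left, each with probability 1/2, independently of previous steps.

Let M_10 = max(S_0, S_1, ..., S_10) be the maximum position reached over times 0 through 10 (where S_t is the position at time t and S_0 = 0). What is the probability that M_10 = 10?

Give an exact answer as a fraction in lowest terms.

Answer: 1/1024

Derivation:
Let M_10 = max(S_0,...,S_10). Use the reflection principle: for j ≥ 1, #{paths with M_10 ≥ j} = #{S_10 ≥ j} + #{S_10 ≥ j+1}.
By reflection, #{M_10 ≥ 10} = #{S_10 ≥ 10} + #{S_10 ≥ 11} = 1 + 0 = 1.
#{M_10 ≥ 11} = #{S_10 ≥ 11} + #{S_10 ≥ 12} = 0 + 0 = 0.
#{M_10 = 10} = 1 - 0 = 1.
P(M_10 = 10) = 1/1024 = 1/1024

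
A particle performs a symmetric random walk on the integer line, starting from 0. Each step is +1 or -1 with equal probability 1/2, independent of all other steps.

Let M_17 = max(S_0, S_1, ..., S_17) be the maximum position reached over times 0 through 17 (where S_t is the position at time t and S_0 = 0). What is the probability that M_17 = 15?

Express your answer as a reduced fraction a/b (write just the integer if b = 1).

Let M_17 = max(S_0,...,S_17). Use the reflection principle: for j ≥ 1, #{paths with M_17 ≥ j} = #{S_17 ≥ j} + #{S_17 ≥ j+1}.
By reflection, #{M_17 ≥ 15} = #{S_17 ≥ 15} + #{S_17 ≥ 16} = 18 + 1 = 19.
#{M_17 ≥ 16} = #{S_17 ≥ 16} + #{S_17 ≥ 17} = 1 + 1 = 2.
#{M_17 = 15} = 19 - 2 = 17.
P(M_17 = 15) = 17/131072 = 17/131072

Answer: 17/131072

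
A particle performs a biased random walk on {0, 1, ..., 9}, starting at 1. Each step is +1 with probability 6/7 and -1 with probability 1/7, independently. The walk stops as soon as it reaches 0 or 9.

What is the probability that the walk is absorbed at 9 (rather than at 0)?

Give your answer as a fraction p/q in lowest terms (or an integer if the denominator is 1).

Biased walk: p = 6/7, q = 1/7, r = q/p = 1/6
Gambler's ruin: P(hit 9 before 0 | start at 1) = (1 - r^a)/(1 - r^N)
r^1 = 1/6; r^9 = 1/10077696
P = (1 - 1/6) / (1 - 1/10077696) = 5/6 / 10077695/10077696 = 1679616/2015539

Answer: 1679616/2015539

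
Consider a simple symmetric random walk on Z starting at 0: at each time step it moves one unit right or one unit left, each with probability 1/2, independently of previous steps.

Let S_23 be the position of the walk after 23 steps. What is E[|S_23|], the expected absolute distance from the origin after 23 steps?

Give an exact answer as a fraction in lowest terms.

Answer: 2028117/524288

Derivation:
S_23 takes values m ≡ 1 (mod 2) with |m| ≤ 23; P(S_23=m) = C(23,(23+m)/2)/2^23.
Total paths: 2^23 = 8388608
Distribution: P(S=-23)=1/8388608, P(S=-21)=23/8388608, P(S=-19)=253/8388608, P(S=-17)=1771/8388608, P(S=-15)=8855/8388608, P(S=-13)=33649/8388608, P(S=-11)=100947/8388608, P(S=-9)=245157/8388608, P(S=-7)=490314/8388608, P(S=-5)=817190/8388608, P(S=-3)=1144066/8388608, P(S=-1)=1352078/8388608, P(S=1)=1352078/8388608, P(S=3)=1144066/8388608, P(S=5)=817190/8388608, P(S=7)=490314/8388608, P(S=9)=245157/8388608, P(S=11)=100947/8388608, P(S=13)=33649/8388608, P(S=15)=8855/8388608, P(S=17)=1771/8388608, P(S=19)=253/8388608, P(S=21)=23/8388608, P(S=23)=1/8388608
E[|S_23|] = Σ_m |m|·P(S_23=m) = 32449872/8388608 = 2028117/524288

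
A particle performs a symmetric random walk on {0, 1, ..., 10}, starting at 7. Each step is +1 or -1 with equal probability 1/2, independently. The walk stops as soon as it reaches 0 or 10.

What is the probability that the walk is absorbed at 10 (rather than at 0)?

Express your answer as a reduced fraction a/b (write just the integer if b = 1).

Answer: 7/10

Derivation:
Symmetric walk (p = 1/2): the harmonic-function argument gives P(hit 10 before 0 | start at 7) = a/N.
P = 7/10 = 7/10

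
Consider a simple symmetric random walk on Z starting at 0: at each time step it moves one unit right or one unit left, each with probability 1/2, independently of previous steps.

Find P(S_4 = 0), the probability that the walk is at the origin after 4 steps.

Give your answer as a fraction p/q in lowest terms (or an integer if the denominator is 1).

Answer: 3/8

Derivation:
To return to 0 after 4 steps: need exactly 2 steps of +1 and 2 of -1.
Favorable paths: C(4,2) = 6
Total paths: 2^4 = 16
P = 6/16 = 3/8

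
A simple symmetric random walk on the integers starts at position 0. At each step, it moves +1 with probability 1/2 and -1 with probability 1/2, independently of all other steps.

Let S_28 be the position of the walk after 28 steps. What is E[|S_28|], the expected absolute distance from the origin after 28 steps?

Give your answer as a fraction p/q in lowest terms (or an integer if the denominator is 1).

Answer: 35102025/8388608

Derivation:
S_28 takes values m ≡ 0 (mod 2) with |m| ≤ 28; P(S_28=m) = C(28,(28+m)/2)/2^28.
Total paths: 2^28 = 268435456
Distribution: P(S=-28)=1/268435456, P(S=-26)=28/268435456, P(S=-24)=378/268435456, P(S=-22)=3276/268435456, P(S=-20)=20475/268435456, P(S=-18)=98280/268435456, P(S=-16)=376740/268435456, P(S=-14)=1184040/268435456, P(S=-12)=3108105/268435456, P(S=-10)=6906900/268435456, P(S=-8)=13123110/268435456, P(S=-6)=21474180/268435456, P(S=-4)=30421755/268435456, P(S=-2)=37442160/268435456, P(S=0)=40116600/268435456, P(S=2)=37442160/268435456, P(S=4)=30421755/268435456, P(S=6)=21474180/268435456, P(S=8)=13123110/268435456, P(S=10)=6906900/268435456, P(S=12)=3108105/268435456, P(S=14)=1184040/268435456, P(S=16)=376740/268435456, P(S=18)=98280/268435456, P(S=20)=20475/268435456, P(S=22)=3276/268435456, P(S=24)=378/268435456, P(S=26)=28/268435456, P(S=28)=1/268435456
E[|S_28|] = Σ_m |m|·P(S_28=m) = 1123264800/268435456 = 35102025/8388608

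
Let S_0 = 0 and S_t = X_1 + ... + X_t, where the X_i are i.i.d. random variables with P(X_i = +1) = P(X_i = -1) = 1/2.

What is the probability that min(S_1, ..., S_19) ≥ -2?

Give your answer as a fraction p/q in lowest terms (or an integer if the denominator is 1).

Answer: 130169/262144

Derivation:
Let f(t,s) = #length-t paths at position s with S_1..S_t all ≥ -2.
f(t,s) = f(t-1,s-1) + f(t-1,s+1) for s ≥ -2; f(t,s) = 0 for s < -2.
t=0: f(0,0)=1
t=1: f(1,-1)=1 f(1,1)=1
t=2: f(2,-2)=1 f(2,0)=2 f(2,2)=1
t=3: f(3,-1)=3 f(3,1)=3 f(3,3)=1
t=4: f(4,-2)=3 f(4,0)=6 f(4,2)=4 f(4,4)=1
t=5: f(5,-1)=9 f(5,1)=10 f(5,3)=5 f(5,5)=1
t=6: f(6,-2)=9 f(6,0)=19 f(6,2)=15 f(6,4)=6 f(6,6)=1
t=7: f(7,-1)=28 f(7,1)=34 f(7,3)=21 f(7,5)=7 f(7,7)=1
t=8: f(8,-2)=28 f(8,0)=62 f(8,2)=55 f(8,4)=28 f(8,6)=8 f(8,8)=1
t=9: f(9,-1)=90 f(9,1)=117 f(9,3)=83 f(9,5)=36 f(9,7)=9 f(9,9)=1
t=10: f(10,-2)=90 f(10,0)=207 f(10,2)=200 f(10,4)=119 f(10,6)=45 f(10,8)=10 f(10,10)=1
t=11: f(11,-1)=297 f(11,1)=407 f(11,3)=319 f(11,5)=164 f(11,7)=55 f(11,9)=11 f(11,11)=1
t=12: f(12,-2)=297 f(12,0)=704 f(12,2)=726 f(12,4)=483 f(12,6)=219 f(12,8)=66 f(12,10)=12 f(12,12)=1
t=13: f(13,-1)=1001 f(13,1)=1430 f(13,3)=1209 f(13,5)=702 f(13,7)=285 f(13,9)=78 f(13,11)=13 f(13,13)=1
t=14: f(14,-2)=1001 f(14,0)=2431 f(14,2)=2639 f(14,4)=1911 f(14,6)=987 f(14,8)=363 f(14,10)=91 f(14,12)=14 f(14,14)=1
t=15: f(15,-1)=3432 f(15,1)=5070 f(15,3)=4550 f(15,5)=2898 f(15,7)=1350 f(15,9)=454 f(15,11)=105 f(15,13)=15 f(15,15)=1
t=16: f(16,-2)=3432 f(16,0)=8502 f(16,2)=9620 f(16,4)=7448 f(16,6)=4248 f(16,8)=1804 f(16,10)=559 f(16,12)=120 f(16,14)=16 f(16,16)=1
t=17: f(17,-1)=11934 f(17,1)=18122 f(17,3)=17068 f(17,5)=11696 f(17,7)=6052 f(17,9)=2363 f(17,11)=679 f(17,13)=136 f(17,15)=17 f(17,17)=1
t=18: f(18,-2)=11934 f(18,0)=30056 f(18,2)=35190 f(18,4)=28764 f(18,6)=17748 f(18,8)=8415 f(18,10)=3042 f(18,12)=815 f(18,14)=153 f(18,16)=18 f(18,18)=1
t=19: f(19,-1)=41990 f(19,1)=65246 f(19,3)=63954 f(19,5)=46512 f(19,7)=26163 f(19,9)=11457 f(19,11)=3857 f(19,13)=968 f(19,15)=171 f(19,17)=19 f(19,19)=1
Σ_s f(19,s) = 260338
P = 260338/524288 = 130169/262144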